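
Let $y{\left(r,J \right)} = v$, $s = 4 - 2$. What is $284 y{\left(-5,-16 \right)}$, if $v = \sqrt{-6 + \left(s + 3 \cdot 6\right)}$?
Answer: $284 \sqrt{14} \approx 1062.6$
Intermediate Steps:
$s = 2$ ($s = 4 - 2 = 2$)
$v = \sqrt{14}$ ($v = \sqrt{-6 + \left(2 + 3 \cdot 6\right)} = \sqrt{-6 + \left(2 + 18\right)} = \sqrt{-6 + 20} = \sqrt{14} \approx 3.7417$)
$y{\left(r,J \right)} = \sqrt{14}$
$284 y{\left(-5,-16 \right)} = 284 \sqrt{14}$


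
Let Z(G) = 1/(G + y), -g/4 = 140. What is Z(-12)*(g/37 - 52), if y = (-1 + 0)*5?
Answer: 2484/629 ≈ 3.9491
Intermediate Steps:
g = -560 (g = -4*140 = -560)
y = -5 (y = -1*5 = -5)
Z(G) = 1/(-5 + G) (Z(G) = 1/(G - 5) = 1/(-5 + G))
Z(-12)*(g/37 - 52) = (-560/37 - 52)/(-5 - 12) = (-560*1/37 - 52)/(-17) = -(-560/37 - 52)/17 = -1/17*(-2484/37) = 2484/629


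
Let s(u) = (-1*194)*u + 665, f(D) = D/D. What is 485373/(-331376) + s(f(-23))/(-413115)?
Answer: -66890314997/45632132080 ≈ -1.4659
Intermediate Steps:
f(D) = 1
s(u) = 665 - 194*u (s(u) = -194*u + 665 = 665 - 194*u)
485373/(-331376) + s(f(-23))/(-413115) = 485373/(-331376) + (665 - 194*1)/(-413115) = 485373*(-1/331376) + (665 - 194)*(-1/413115) = -485373/331376 + 471*(-1/413115) = -485373/331376 - 157/137705 = -66890314997/45632132080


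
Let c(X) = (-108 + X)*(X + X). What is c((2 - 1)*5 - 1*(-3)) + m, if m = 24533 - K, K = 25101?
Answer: -2168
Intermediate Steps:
c(X) = 2*X*(-108 + X) (c(X) = (-108 + X)*(2*X) = 2*X*(-108 + X))
m = -568 (m = 24533 - 1*25101 = 24533 - 25101 = -568)
c((2 - 1)*5 - 1*(-3)) + m = 2*((2 - 1)*5 - 1*(-3))*(-108 + ((2 - 1)*5 - 1*(-3))) - 568 = 2*(1*5 + 3)*(-108 + (1*5 + 3)) - 568 = 2*(5 + 3)*(-108 + (5 + 3)) - 568 = 2*8*(-108 + 8) - 568 = 2*8*(-100) - 568 = -1600 - 568 = -2168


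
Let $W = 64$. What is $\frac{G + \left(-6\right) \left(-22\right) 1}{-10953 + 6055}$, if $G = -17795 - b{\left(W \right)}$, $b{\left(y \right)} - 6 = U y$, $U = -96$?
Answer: $\frac{11525}{4898} \approx 2.353$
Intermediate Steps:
$b{\left(y \right)} = 6 - 96 y$
$G = -11657$ ($G = -17795 - \left(6 - 6144\right) = -17795 - -6138 = -17795 + 6138 = -11657$)
$\frac{G + \left(-6\right) \left(-22\right) 1}{-10953 + 6055} = \frac{-11657 + \left(-6\right) \left(-22\right) 1}{-10953 + 6055} = \frac{-11657 + 132 \cdot 1}{-4898} = \left(-11657 + 132\right) \left(- \frac{1}{4898}\right) = \left(-11525\right) \left(- \frac{1}{4898}\right) = \frac{11525}{4898}$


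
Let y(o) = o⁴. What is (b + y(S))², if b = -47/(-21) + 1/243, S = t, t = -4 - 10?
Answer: 4270548001324900/2893401 ≈ 1.4760e+9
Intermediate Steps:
t = -14
S = -14
b = 3814/1701 (b = -47*(-1/21) + 1*(1/243) = 47/21 + 1/243 = 3814/1701 ≈ 2.2422)
(b + y(S))² = (3814/1701 + (-14)⁴)² = (3814/1701 + 38416)² = (65349430/1701)² = 4270548001324900/2893401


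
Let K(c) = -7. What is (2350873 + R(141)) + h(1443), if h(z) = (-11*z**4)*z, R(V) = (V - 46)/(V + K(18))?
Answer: -9222085386036945905/134 ≈ -6.8822e+16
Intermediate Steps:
R(V) = (-46 + V)/(-7 + V) (R(V) = (V - 46)/(V - 7) = (-46 + V)/(-7 + V))
h(z) = -11*z**5 (h(z) = (-11*z**4)*z = -11*z**5)
(2350873 + R(141)) + h(1443) = (2350873 + (-46 + 141)/(-7 + 141)) - 11*1443**5 = (2350873 + 95/134) - 11*6256502975815443 = (2350873 + (1/134)*95) - 68821532733969873 = (2350873 + 95/134) - 68821532733969873 = 315017077/134 - 68821532733969873 = -9222085386036945905/134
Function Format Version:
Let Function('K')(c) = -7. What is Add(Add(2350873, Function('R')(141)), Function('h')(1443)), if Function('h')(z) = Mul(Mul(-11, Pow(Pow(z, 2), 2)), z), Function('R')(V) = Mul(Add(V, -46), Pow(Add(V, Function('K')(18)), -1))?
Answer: Rational(-9222085386036945905, 134) ≈ -6.8822e+16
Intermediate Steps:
Function('R')(V) = Mul(Pow(Add(-7, V), -1), Add(-46, V)) (Function('R')(V) = Mul(Add(V, -46), Pow(Add(V, -7), -1)) = Mul(Add(-46, V), Pow(Add(-7, V), -1)) = Mul(Pow(Add(-7, V), -1), Add(-46, V)))
Function('h')(z) = Mul(-11, Pow(z, 5)) (Function('h')(z) = Mul(Mul(-11, Pow(z, 4)), z) = Mul(-11, Pow(z, 5)))
Add(Add(2350873, Function('R')(141)), Function('h')(1443)) = Add(Add(2350873, Mul(Pow(Add(-7, 141), -1), Add(-46, 141))), Mul(-11, Pow(1443, 5))) = Add(Add(2350873, Mul(Pow(134, -1), 95)), Mul(-11, 6256502975815443)) = Add(Add(2350873, Mul(Rational(1, 134), 95)), -68821532733969873) = Add(Add(2350873, Rational(95, 134)), -68821532733969873) = Add(Rational(315017077, 134), -68821532733969873) = Rational(-9222085386036945905, 134)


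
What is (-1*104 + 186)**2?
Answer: 6724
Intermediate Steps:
(-1*104 + 186)**2 = (-104 + 186)**2 = 82**2 = 6724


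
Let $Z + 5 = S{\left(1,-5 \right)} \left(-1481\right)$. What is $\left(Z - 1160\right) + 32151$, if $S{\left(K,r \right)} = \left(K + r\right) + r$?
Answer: $44315$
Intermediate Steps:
$S{\left(K,r \right)} = K + 2 r$
$Z = 13324$ ($Z = -5 + \left(1 + 2 \left(-5\right)\right) \left(-1481\right) = -5 + \left(1 - 10\right) \left(-1481\right) = -5 - -13329 = -5 + 13329 = 13324$)
$\left(Z - 1160\right) + 32151 = \left(13324 - 1160\right) + 32151 = 12164 + 32151 = 44315$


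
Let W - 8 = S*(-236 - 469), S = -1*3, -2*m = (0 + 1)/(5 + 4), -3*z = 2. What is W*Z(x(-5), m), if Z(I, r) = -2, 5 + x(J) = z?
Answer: -4246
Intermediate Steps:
z = -⅔ (z = -⅓*2 = -⅔ ≈ -0.66667)
x(J) = -17/3 (x(J) = -5 - ⅔ = -17/3)
m = -1/18 (m = -(0 + 1)/(2*(5 + 4)) = -1/(2*9) = -½*⅑ = -1/18 ≈ -0.055556)
S = -3
W = 2123 (W = 8 - 3*(-236 - 469) = 8 - 3*(-705) = 8 + 2115 = 2123)
W*Z(x(-5), m) = 2123*(-2) = -4246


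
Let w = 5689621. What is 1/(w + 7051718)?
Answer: 1/12741339 ≈ 7.8485e-8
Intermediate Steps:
1/(w + 7051718) = 1/(5689621 + 7051718) = 1/12741339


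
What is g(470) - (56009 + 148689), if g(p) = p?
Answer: -204228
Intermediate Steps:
g(470) - (56009 + 148689) = 470 - (56009 + 148689) = 470 - 1*204698 = 470 - 204698 = -204228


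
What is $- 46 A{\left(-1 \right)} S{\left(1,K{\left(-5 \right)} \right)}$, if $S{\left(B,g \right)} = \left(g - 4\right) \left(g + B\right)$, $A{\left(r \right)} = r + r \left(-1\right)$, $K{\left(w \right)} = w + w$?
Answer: $0$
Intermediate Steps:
$K{\left(w \right)} = 2 w$
$A{\left(r \right)} = 0$ ($A{\left(r \right)} = r - r = 0$)
$S{\left(B,g \right)} = \left(-4 + g\right) \left(B + g\right)$
$- 46 A{\left(-1 \right)} S{\left(1,K{\left(-5 \right)} \right)} = \left(-46\right) 0 \left(\left(2 \left(-5\right)\right)^{2} - 4 - 4 \cdot 2 \left(-5\right) + 1 \cdot 2 \left(-5\right)\right) = 0 \left(\left(-10\right)^{2} - 4 - -40 + 1 \left(-10\right)\right) = 0 \left(100 - 4 + 40 - 10\right) = 0 \cdot 126 = 0$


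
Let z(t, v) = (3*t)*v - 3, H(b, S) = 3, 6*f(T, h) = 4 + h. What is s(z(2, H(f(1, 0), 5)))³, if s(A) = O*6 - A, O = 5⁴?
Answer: 52104090375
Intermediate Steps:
f(T, h) = ⅔ + h/6 (f(T, h) = (4 + h)/6 = ⅔ + h/6)
O = 625
z(t, v) = -3 + 3*t*v (z(t, v) = 3*t*v - 3 = -3 + 3*t*v)
s(A) = 3750 - A (s(A) = 625*6 - A = 3750 - A)
s(z(2, H(f(1, 0), 5)))³ = (3750 - (-3 + 3*2*3))³ = (3750 - (-3 + 18))³ = (3750 - 1*15)³ = (3750 - 15)³ = 3735³ = 52104090375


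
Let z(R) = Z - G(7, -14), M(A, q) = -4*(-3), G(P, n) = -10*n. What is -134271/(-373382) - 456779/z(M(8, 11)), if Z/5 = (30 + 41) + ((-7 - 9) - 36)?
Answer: 170559098773/16802190 ≈ 10151.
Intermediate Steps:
Z = 95 (Z = 5*((30 + 41) + ((-7 - 9) - 36)) = 5*(71 + (-16 - 36)) = 5*(71 - 52) = 5*19 = 95)
M(A, q) = 12
z(R) = -45 (z(R) = 95 - (-10)*(-14) = 95 - 1*140 = 95 - 140 = -45)
-134271/(-373382) - 456779/z(M(8, 11)) = -134271/(-373382) - 456779/(-45) = -134271*(-1/373382) - 456779*(-1/45) = 134271/373382 + 456779/45 = 170559098773/16802190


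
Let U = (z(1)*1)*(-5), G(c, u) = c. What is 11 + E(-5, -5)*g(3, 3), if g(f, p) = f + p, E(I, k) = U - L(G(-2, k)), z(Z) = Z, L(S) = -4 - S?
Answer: -7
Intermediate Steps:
U = -5 (U = (1*1)*(-5) = 1*(-5) = -5)
E(I, k) = -3 (E(I, k) = -5 - (-4 - 1*(-2)) = -5 - (-4 + 2) = -5 - 1*(-2) = -5 + 2 = -3)
11 + E(-5, -5)*g(3, 3) = 11 - 3*(3 + 3) = 11 - 3*6 = 11 - 18 = -7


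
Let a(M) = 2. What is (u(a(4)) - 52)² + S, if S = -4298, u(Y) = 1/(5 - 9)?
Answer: -25087/16 ≈ -1567.9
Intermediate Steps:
u(Y) = -¼ (u(Y) = 1/(-4) = -¼)
(u(a(4)) - 52)² + S = (-¼ - 52)² - 4298 = (-209/4)² - 4298 = 43681/16 - 4298 = -25087/16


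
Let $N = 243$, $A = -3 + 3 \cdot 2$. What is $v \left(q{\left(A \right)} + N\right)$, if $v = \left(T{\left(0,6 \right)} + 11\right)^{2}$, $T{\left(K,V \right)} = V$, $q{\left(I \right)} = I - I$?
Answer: $70227$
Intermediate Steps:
$A = 3$ ($A = -3 + 6 = 3$)
$q{\left(I \right)} = 0$
$v = 289$ ($v = \left(6 + 11\right)^{2} = 17^{2} = 289$)
$v \left(q{\left(A \right)} + N\right) = 289 \left(0 + 243\right) = 289 \cdot 243 = 70227$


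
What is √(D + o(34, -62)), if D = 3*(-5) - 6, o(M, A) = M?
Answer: √13 ≈ 3.6056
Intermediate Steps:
D = -21 (D = -15 - 6 = -21)
√(D + o(34, -62)) = √(-21 + 34) = √13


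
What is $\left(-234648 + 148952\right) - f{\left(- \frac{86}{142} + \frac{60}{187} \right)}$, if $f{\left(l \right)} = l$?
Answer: $- \frac{1137782011}{13277} \approx -85696.0$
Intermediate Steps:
$\left(-234648 + 148952\right) - f{\left(- \frac{86}{142} + \frac{60}{187} \right)} = \left(-234648 + 148952\right) - \left(- \frac{86}{142} + \frac{60}{187}\right) = -85696 - \left(\left(-86\right) \frac{1}{142} + 60 \cdot \frac{1}{187}\right) = -85696 - \left(- \frac{43}{71} + \frac{60}{187}\right) = -85696 - - \frac{3781}{13277} = -85696 + \frac{3781}{13277} = - \frac{1137782011}{13277}$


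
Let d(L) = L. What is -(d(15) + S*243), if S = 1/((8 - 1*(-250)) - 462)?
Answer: -939/68 ≈ -13.809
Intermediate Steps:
S = -1/204 (S = 1/((8 + 250) - 462) = 1/(258 - 462) = 1/(-204) = -1/204 ≈ -0.0049020)
-(d(15) + S*243) = -(15 - 1/204*243) = -(15 - 81/68) = -1*939/68 = -939/68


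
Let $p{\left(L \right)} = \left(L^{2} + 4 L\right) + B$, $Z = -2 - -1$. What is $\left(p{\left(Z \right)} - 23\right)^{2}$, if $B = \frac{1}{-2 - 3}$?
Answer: $\frac{17161}{25} \approx 686.44$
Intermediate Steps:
$B = - \frac{1}{5}$ ($B = \frac{1}{-5} = - \frac{1}{5} \approx -0.2$)
$Z = -1$ ($Z = -2 + 1 = -1$)
$p{\left(L \right)} = - \frac{1}{5} + L^{2} + 4 L$ ($p{\left(L \right)} = \left(L^{2} + 4 L\right) - \frac{1}{5} = - \frac{1}{5} + L^{2} + 4 L$)
$\left(p{\left(Z \right)} - 23\right)^{2} = \left(\left(- \frac{1}{5} + \left(-1\right)^{2} + 4 \left(-1\right)\right) - 23\right)^{2} = \left(\left(- \frac{1}{5} + 1 - 4\right) - 23\right)^{2} = \left(- \frac{16}{5} - 23\right)^{2} = \left(- \frac{131}{5}\right)^{2} = \frac{17161}{25}$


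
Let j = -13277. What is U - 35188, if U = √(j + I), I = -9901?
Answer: -35188 + I*√23178 ≈ -35188.0 + 152.24*I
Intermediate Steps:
U = I*√23178 (U = √(-13277 - 9901) = √(-23178) = I*√23178 ≈ 152.24*I)
U - 35188 = I*√23178 - 35188 = -35188 + I*√23178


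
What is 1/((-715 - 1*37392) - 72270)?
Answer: -1/110377 ≈ -9.0599e-6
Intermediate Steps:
1/((-715 - 1*37392) - 72270) = 1/((-715 - 37392) - 72270) = 1/(-38107 - 72270) = 1/(-110377) = -1/110377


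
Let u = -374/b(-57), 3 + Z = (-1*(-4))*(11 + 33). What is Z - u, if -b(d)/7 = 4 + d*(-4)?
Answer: 140289/812 ≈ 172.77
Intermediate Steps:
b(d) = -28 + 28*d (b(d) = -7*(4 + d*(-4)) = -7*(4 - 4*d) = -28 + 28*d)
Z = 173 (Z = -3 + (-1*(-4))*(11 + 33) = -3 + 4*44 = -3 + 176 = 173)
u = 187/812 (u = -374/(-28 + 28*(-57)) = -374/(-28 - 1596) = -374/(-1624) = -374*(-1/1624) = 187/812 ≈ 0.23030)
Z - u = 173 - 1*187/812 = 173 - 187/812 = 140289/812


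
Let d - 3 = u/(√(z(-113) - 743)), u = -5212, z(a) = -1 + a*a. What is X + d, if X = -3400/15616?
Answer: 5431/1952 - 5212*√481/2405 ≈ -44.747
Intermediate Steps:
z(a) = -1 + a²
d = 3 - 5212*√481/2405 (d = 3 - 5212/√((-1 + (-113)²) - 743) = 3 - 5212/√((-1 + 12769) - 743) = 3 - 5212/√(12768 - 743) = 3 - 5212*√481/2405 ≈ -44.529)
X = -425/1952 (X = -3400*1/15616 = -425/1952 ≈ -0.21773)
X + d = -425/1952 + (3 - 5212*√481/2405) = 5431/1952 - 5212*√481/2405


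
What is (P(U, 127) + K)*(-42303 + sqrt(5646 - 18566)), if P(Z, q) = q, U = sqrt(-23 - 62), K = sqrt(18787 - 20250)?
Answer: -(127 + I*sqrt(1463))*(42303 - 2*I*sqrt(3230)) ≈ -5.3768e+6 - 1.6036e+6*I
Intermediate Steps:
K = I*sqrt(1463) (K = sqrt(-1463) = I*sqrt(1463) ≈ 38.249*I)
U = I*sqrt(85) (U = sqrt(-85) = I*sqrt(85) ≈ 9.2195*I)
(P(U, 127) + K)*(-42303 + sqrt(5646 - 18566)) = (127 + I*sqrt(1463))*(-42303 + sqrt(5646 - 18566)) = (127 + I*sqrt(1463))*(-42303 + sqrt(-12920)) = (127 + I*sqrt(1463))*(-42303 + 2*I*sqrt(3230)) = (-42303 + 2*I*sqrt(3230))*(127 + I*sqrt(1463))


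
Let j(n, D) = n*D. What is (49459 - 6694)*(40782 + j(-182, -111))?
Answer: 2607980760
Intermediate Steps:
j(n, D) = D*n
(49459 - 6694)*(40782 + j(-182, -111)) = (49459 - 6694)*(40782 - 111*(-182)) = 42765*(40782 + 20202) = 42765*60984 = 2607980760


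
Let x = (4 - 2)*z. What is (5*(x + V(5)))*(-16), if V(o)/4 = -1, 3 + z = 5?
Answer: 0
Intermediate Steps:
z = 2 (z = -3 + 5 = 2)
V(o) = -4 (V(o) = 4*(-1) = -4)
x = 4 (x = (4 - 2)*2 = 2*2 = 4)
(5*(x + V(5)))*(-16) = (5*(4 - 4))*(-16) = (5*0)*(-16) = 0*(-16) = 0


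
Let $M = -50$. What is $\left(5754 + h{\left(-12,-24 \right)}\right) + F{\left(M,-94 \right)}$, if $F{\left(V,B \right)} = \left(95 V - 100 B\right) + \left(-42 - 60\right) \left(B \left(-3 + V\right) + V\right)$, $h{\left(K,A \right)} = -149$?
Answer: $-492809$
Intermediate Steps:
$F{\left(V,B \right)} = - 100 B - 7 V - 102 B \left(-3 + V\right)$ ($F{\left(V,B \right)} = \left(- 100 B + 95 V\right) - 102 \left(V + B \left(-3 + V\right)\right) = \left(- 100 B + 95 V\right) - \left(102 V + 102 B \left(-3 + V\right)\right) = - 100 B - 7 V - 102 B \left(-3 + V\right)$)
$\left(5754 + h{\left(-12,-24 \right)}\right) + F{\left(M,-94 \right)} = \left(5754 - 149\right) - \left(19014 + 479400\right) = 5605 - 498414 = -492809$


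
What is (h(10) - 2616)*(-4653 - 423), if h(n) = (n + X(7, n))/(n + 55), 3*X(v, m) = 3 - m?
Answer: 863084124/65 ≈ 1.3278e+7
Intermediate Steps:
X(v, m) = 1 - m/3 (X(v, m) = (3 - m)/3 = 1 - m/3)
h(n) = (1 + 2*n/3)/(55 + n) (h(n) = (n + (1 - n/3))/(n + 55) = (1 + 2*n/3)/(55 + n))
(h(10) - 2616)*(-4653 - 423) = ((3 + 2*10)/(3*(55 + 10)) - 2616)*(-4653 - 423) = ((⅓)*(3 + 20)/65 - 2616)*(-5076) = ((⅓)*(1/65)*23 - 2616)*(-5076) = (23/195 - 2616)*(-5076) = -510097/195*(-5076) = 863084124/65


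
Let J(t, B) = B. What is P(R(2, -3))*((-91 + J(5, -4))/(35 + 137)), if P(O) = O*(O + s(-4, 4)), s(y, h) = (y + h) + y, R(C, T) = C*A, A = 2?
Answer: 0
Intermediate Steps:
R(C, T) = 2*C (R(C, T) = C*2 = 2*C)
s(y, h) = h + 2*y (s(y, h) = (h + y) + y = h + 2*y)
P(O) = O*(-4 + O) (P(O) = O*(O + (4 + 2*(-4))) = O*(O + (4 - 8)) = O*(O - 4) = O*(-4 + O))
P(R(2, -3))*((-91 + J(5, -4))/(35 + 137)) = ((2*2)*(-4 + 2*2))*((-91 - 4)/(35 + 137)) = (4*(-4 + 4))*(-95/172) = (4*0)*(-95*1/172) = 0*(-95/172) = 0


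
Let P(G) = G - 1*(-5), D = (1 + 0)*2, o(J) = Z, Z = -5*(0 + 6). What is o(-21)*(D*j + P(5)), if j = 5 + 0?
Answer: -600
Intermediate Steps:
j = 5
Z = -30 (Z = -5*6 = -30)
o(J) = -30
D = 2 (D = 1*2 = 2)
P(G) = 5 + G (P(G) = G + 5 = 5 + G)
o(-21)*(D*j + P(5)) = -30*(2*5 + (5 + 5)) = -30*(10 + 10) = -30*20 = -600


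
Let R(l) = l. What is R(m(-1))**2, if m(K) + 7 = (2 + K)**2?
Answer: 36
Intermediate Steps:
m(K) = -7 + (2 + K)**2
R(m(-1))**2 = (-7 + (2 - 1)**2)**2 = (-7 + 1**2)**2 = (-7 + 1)**2 = (-6)**2 = 36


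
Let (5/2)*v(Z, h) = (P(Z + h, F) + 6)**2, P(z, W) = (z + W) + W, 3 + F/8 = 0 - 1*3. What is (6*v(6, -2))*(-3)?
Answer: -266256/5 ≈ -53251.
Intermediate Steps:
F = -48 (F = -24 + 8*(0 - 1*3) = -24 + 8*(0 - 3) = -24 + 8*(-3) = -24 - 24 = -48)
P(z, W) = z + 2*W (P(z, W) = (W + z) + W = z + 2*W)
v(Z, h) = 2*(-90 + Z + h)**2/5 (v(Z, h) = 2*(((Z + h) + 2*(-48)) + 6)**2/5 = 2*(((Z + h) - 96) + 6)**2/5 = 2*((-96 + Z + h) + 6)**2/5 = 2*(-90 + Z + h)**2/5)
(6*v(6, -2))*(-3) = (6*(2*(-90 + 6 - 2)**2/5))*(-3) = (6*((2/5)*(-86)**2))*(-3) = (6*((2/5)*7396))*(-3) = (6*(14792/5))*(-3) = (88752/5)*(-3) = -266256/5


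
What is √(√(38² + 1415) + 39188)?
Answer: √(39188 + √2859) ≈ 198.09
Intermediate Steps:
√(√(38² + 1415) + 39188) = √(√(1444 + 1415) + 39188) = √(√2859 + 39188) = √(39188 + √2859)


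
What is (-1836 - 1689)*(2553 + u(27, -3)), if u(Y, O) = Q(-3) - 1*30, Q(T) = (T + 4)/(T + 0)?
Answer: -8892400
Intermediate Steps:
Q(T) = (4 + T)/T
u(Y, O) = -91/3 (u(Y, O) = (4 - 3)/(-3) - 1*30 = -1/3*1 - 30 = -1/3 - 30 = -91/3)
(-1836 - 1689)*(2553 + u(27, -3)) = (-1836 - 1689)*(2553 - 91/3) = -3525*7568/3 = -8892400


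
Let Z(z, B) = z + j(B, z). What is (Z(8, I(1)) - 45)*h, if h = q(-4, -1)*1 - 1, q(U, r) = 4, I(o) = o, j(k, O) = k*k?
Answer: -108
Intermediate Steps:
j(k, O) = k**2
Z(z, B) = z + B**2
h = 3 (h = 4*1 - 1 = 4 - 1 = 3)
(Z(8, I(1)) - 45)*h = ((8 + 1**2) - 45)*3 = ((8 + 1) - 45)*3 = (9 - 45)*3 = -36*3 = -108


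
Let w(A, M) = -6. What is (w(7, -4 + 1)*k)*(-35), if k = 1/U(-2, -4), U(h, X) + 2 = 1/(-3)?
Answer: -90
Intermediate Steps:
U(h, X) = -7/3 (U(h, X) = -2 + 1/(-3) = -2 - ⅓ = -7/3)
k = -3/7 (k = 1/(-7/3) = -3/7 ≈ -0.42857)
(w(7, -4 + 1)*k)*(-35) = -6*(-3/7)*(-35) = (18/7)*(-35) = -90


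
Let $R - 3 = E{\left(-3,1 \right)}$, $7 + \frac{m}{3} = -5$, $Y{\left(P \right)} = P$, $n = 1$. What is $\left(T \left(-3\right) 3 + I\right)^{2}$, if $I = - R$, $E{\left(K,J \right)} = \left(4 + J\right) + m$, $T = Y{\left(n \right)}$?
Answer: $361$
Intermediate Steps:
$m = -36$ ($m = -21 + 3 \left(-5\right) = -21 - 15 = -36$)
$T = 1$
$E{\left(K,J \right)} = -32 + J$ ($E{\left(K,J \right)} = \left(4 + J\right) - 36 = -32 + J$)
$R = -28$ ($R = 3 + \left(-32 + 1\right) = 3 - 31 = -28$)
$I = 28$ ($I = \left(-1\right) \left(-28\right) = 28$)
$\left(T \left(-3\right) 3 + I\right)^{2} = \left(1 \left(-3\right) 3 + 28\right)^{2} = \left(\left(-3\right) 3 + 28\right)^{2} = \left(-9 + 28\right)^{2} = 19^{2} = 361$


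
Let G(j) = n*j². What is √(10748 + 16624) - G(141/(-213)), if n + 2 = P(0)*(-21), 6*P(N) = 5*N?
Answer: 4418/5041 + 2*√6843 ≈ 166.32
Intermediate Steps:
P(N) = 5*N/6 (P(N) = (5*N)/6 = 5*N/6)
n = -2 (n = -2 + ((⅚)*0)*(-21) = -2 + 0*(-21) = -2 + 0 = -2)
G(j) = -2*j²
√(10748 + 16624) - G(141/(-213)) = √(10748 + 16624) - (-2)*(141/(-213))² = √27372 - (-2)*(141*(-1/213))² = 2*√6843 - (-2)*(-47/71)² = 2*√6843 - (-2)*2209/5041 = 2*√6843 - 1*(-4418/5041) = 2*√6843 + 4418/5041 = 4418/5041 + 2*√6843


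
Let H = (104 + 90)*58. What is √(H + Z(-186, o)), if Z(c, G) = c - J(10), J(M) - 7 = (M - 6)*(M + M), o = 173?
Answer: √10979 ≈ 104.78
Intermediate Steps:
H = 11252 (H = 194*58 = 11252)
J(M) = 7 + 2*M*(-6 + M) (J(M) = 7 + (M - 6)*(M + M) = 7 + (-6 + M)*(2*M) = 7 + 2*M*(-6 + M))
Z(c, G) = -87 + c (Z(c, G) = c - (7 - 12*10 + 2*10²) = c - (7 - 120 + 2*100) = c - (7 - 120 + 200) = c - 1*87 = c - 87 = -87 + c)
√(H + Z(-186, o)) = √(11252 + (-87 - 186)) = √(11252 - 273) = √10979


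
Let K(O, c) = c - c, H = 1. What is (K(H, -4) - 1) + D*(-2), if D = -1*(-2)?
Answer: -5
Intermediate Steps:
K(O, c) = 0
D = 2
(K(H, -4) - 1) + D*(-2) = (0 - 1) + 2*(-2) = -1 - 4 = -5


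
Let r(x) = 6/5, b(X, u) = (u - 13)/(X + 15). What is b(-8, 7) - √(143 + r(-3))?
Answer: -6/7 - √3605/5 ≈ -12.865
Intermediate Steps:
b(X, u) = (-13 + u)/(15 + X)
r(x) = 6/5 (r(x) = 6*(⅕) = 6/5)
b(-8, 7) - √(143 + r(-3)) = (-13 + 7)/(15 - 8) - √(143 + 6/5) = -6/7 - √(721/5) = (⅐)*(-6) - √3605/5 = -6/7 - √3605/5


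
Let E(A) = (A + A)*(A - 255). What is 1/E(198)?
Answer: -1/22572 ≈ -4.4303e-5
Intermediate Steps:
E(A) = 2*A*(-255 + A) (E(A) = (2*A)*(-255 + A) = 2*A*(-255 + A))
1/E(198) = 1/(2*198*(-255 + 198)) = 1/(2*198*(-57)) = 1/(-22572) = -1/22572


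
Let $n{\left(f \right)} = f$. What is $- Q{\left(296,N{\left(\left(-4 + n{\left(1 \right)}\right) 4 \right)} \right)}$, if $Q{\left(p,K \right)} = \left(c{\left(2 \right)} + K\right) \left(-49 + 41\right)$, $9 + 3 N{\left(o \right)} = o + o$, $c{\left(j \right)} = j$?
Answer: $-72$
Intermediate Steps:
$N{\left(o \right)} = -3 + \frac{2 o}{3}$ ($N{\left(o \right)} = -3 + \frac{o + o}{3} = -3 + \frac{2 o}{3}$)
$Q{\left(p,K \right)} = -16 - 8 K$ ($Q{\left(p,K \right)} = \left(2 + K\right) \left(-49 + 41\right) = \left(2 + K\right) \left(-8\right) = -16 - 8 K$)
$- Q{\left(296,N{\left(\left(-4 + n{\left(1 \right)}\right) 4 \right)} \right)} = - (-16 - 8 \left(-3 + \frac{2 \left(-4 + 1\right) 4}{3}\right)) = - (-16 - 8 \left(-3 + \frac{2 \left(\left(-3\right) 4\right)}{3}\right)) = - (-16 - 8 \left(-3 + \frac{2}{3} \left(-12\right)\right)) = - (-16 - 8 \left(-3 - 8\right)) = - (-16 - -88) = - (-16 + 88) = \left(-1\right) 72 = -72$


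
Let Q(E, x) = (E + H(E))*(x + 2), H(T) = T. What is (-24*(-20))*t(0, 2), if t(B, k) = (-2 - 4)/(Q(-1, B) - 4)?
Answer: 360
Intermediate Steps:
Q(E, x) = 2*E*(2 + x) (Q(E, x) = (E + E)*(x + 2) = (2*E)*(2 + x) = 2*E*(2 + x))
t(B, k) = -6/(-8 - 2*B) (t(B, k) = (-2 - 4)/(2*(-1)*(2 + B) - 4) = -6/((-4 - 2*B) - 4) = -6/(-8 - 2*B))
(-24*(-20))*t(0, 2) = (-24*(-20))*(3/(4 + 0)) = 480*(3/4) = 480*(3*(¼)) = 480*(¾) = 360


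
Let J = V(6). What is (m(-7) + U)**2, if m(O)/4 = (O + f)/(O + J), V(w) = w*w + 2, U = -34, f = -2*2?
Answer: 1205604/961 ≈ 1254.5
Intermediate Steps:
f = -4
V(w) = 2 + w**2 (V(w) = w**2 + 2 = 2 + w**2)
J = 38 (J = 2 + 6**2 = 2 + 36 = 38)
m(O) = 4*(-4 + O)/(38 + O) (m(O) = 4*((O - 4)/(O + 38)) = 4*((-4 + O)/(38 + O)) = 4*(-4 + O)/(38 + O))
(m(-7) + U)**2 = (4*(-4 - 7)/(38 - 7) - 34)**2 = (4*(-11)/31 - 34)**2 = (4*(1/31)*(-11) - 34)**2 = (-44/31 - 34)**2 = (-1098/31)**2 = 1205604/961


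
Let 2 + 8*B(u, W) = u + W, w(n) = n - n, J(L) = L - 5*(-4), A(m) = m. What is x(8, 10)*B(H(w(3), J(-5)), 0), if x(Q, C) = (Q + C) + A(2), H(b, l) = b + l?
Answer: 65/2 ≈ 32.500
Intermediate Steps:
J(L) = 20 + L (J(L) = L + 20 = 20 + L)
w(n) = 0
x(Q, C) = 2 + C + Q (x(Q, C) = (Q + C) + 2 = (C + Q) + 2 = 2 + C + Q)
B(u, W) = -¼ + W/8 + u/8 (B(u, W) = -¼ + (u + W)/8 = -¼ + (W + u)/8 = -¼ + (W/8 + u/8) = -¼ + W/8 + u/8)
x(8, 10)*B(H(w(3), J(-5)), 0) = (2 + 10 + 8)*(-¼ + (⅛)*0 + (0 + (20 - 5))/8) = 20*(-¼ + 0 + (0 + 15)/8) = 20*(-¼ + 0 + (⅛)*15) = 20*(-¼ + 0 + 15/8) = 20*(13/8) = 65/2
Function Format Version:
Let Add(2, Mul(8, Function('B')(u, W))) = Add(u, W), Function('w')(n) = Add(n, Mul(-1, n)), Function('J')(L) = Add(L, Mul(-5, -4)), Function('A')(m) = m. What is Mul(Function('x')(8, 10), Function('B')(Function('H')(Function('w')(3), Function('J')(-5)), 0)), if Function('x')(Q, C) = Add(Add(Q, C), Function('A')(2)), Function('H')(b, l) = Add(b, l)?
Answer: Rational(65, 2) ≈ 32.500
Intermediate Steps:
Function('J')(L) = Add(20, L) (Function('J')(L) = Add(L, 20) = Add(20, L))
Function('w')(n) = 0
Function('x')(Q, C) = Add(2, C, Q) (Function('x')(Q, C) = Add(Add(Q, C), 2) = Add(Add(C, Q), 2) = Add(2, C, Q))
Function('B')(u, W) = Add(Rational(-1, 4), Mul(Rational(1, 8), W), Mul(Rational(1, 8), u)) (Function('B')(u, W) = Add(Rational(-1, 4), Mul(Rational(1, 8), Add(u, W))) = Add(Rational(-1, 4), Mul(Rational(1, 8), Add(W, u))) = Add(Rational(-1, 4), Add(Mul(Rational(1, 8), W), Mul(Rational(1, 8), u))) = Add(Rational(-1, 4), Mul(Rational(1, 8), W), Mul(Rational(1, 8), u)))
Mul(Function('x')(8, 10), Function('B')(Function('H')(Function('w')(3), Function('J')(-5)), 0)) = Mul(Add(2, 10, 8), Add(Rational(-1, 4), Mul(Rational(1, 8), 0), Mul(Rational(1, 8), Add(0, Add(20, -5))))) = Mul(20, Add(Rational(-1, 4), 0, Mul(Rational(1, 8), Add(0, 15)))) = Mul(20, Add(Rational(-1, 4), 0, Mul(Rational(1, 8), 15))) = Mul(20, Add(Rational(-1, 4), 0, Rational(15, 8))) = Mul(20, Rational(13, 8)) = Rational(65, 2)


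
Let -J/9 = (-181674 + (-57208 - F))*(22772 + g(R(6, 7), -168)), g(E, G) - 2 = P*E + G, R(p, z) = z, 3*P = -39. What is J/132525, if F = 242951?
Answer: 3683691/5 ≈ 7.3674e+5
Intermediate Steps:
P = -13 (P = (1/3)*(-39) = -13)
g(E, G) = 2 + G - 13*E (g(E, G) = 2 + (-13*E + G) = 2 + (G - 13*E) = 2 + G - 13*E)
J = 97636229955 (J = -9*(-181674 + (-57208 - 1*242951))*(22772 + (2 - 168 - 13*7)) = -9*(-181674 + (-57208 - 242951))*(22772 + (2 - 168 - 91)) = -9*(-181674 - 300159)*(22772 - 257) = -(-4336497)*22515 = -9*(-10848469995) = 97636229955)
J/132525 = 97636229955/132525 = 97636229955*(1/132525) = 3683691/5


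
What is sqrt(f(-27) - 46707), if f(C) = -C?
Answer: 2*I*sqrt(11670) ≈ 216.06*I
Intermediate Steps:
sqrt(f(-27) - 46707) = sqrt(-1*(-27) - 46707) = sqrt(27 - 46707) = sqrt(-46680) = 2*I*sqrt(11670)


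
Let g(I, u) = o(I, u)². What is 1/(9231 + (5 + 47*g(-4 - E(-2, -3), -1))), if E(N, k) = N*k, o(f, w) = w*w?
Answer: 1/9283 ≈ 0.00010772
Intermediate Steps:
o(f, w) = w²
g(I, u) = u⁴ (g(I, u) = (u²)² = u⁴)
1/(9231 + (5 + 47*g(-4 - E(-2, -3), -1))) = 1/(9231 + (5 + 47*(-1)⁴)) = 1/(9231 + (5 + 47*1)) = 1/(9231 + (5 + 47)) = 1/(9231 + 52) = 1/9283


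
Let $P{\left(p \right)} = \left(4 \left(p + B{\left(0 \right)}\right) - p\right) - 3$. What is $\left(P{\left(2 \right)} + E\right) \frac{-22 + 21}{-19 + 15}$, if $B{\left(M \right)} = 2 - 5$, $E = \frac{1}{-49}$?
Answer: $- \frac{221}{98} \approx -2.2551$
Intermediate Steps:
$E = - \frac{1}{49} \approx -0.020408$
$B{\left(M \right)} = -3$ ($B{\left(M \right)} = 2 - 5 = -3$)
$P{\left(p \right)} = -15 + 3 p$ ($P{\left(p \right)} = \left(4 \left(p - 3\right) - p\right) - 3 = \left(4 \left(-3 + p\right) - p\right) - 3 = \left(\left(-12 + 4 p\right) - p\right) - 3 = \left(-12 + 3 p\right) - 3 = -15 + 3 p$)
$\left(P{\left(2 \right)} + E\right) \frac{-22 + 21}{-19 + 15} = \left(\left(-15 + 3 \cdot 2\right) - \frac{1}{49}\right) \frac{-22 + 21}{-19 + 15} = \left(\left(-15 + 6\right) - \frac{1}{49}\right) \left(- \frac{1}{-4}\right) = \left(-9 - \frac{1}{49}\right) \left(\left(-1\right) \left(- \frac{1}{4}\right)\right) = \left(- \frac{442}{49}\right) \frac{1}{4} = - \frac{221}{98}$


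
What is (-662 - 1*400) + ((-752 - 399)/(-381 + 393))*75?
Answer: -33023/4 ≈ -8255.8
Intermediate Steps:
(-662 - 1*400) + ((-752 - 399)/(-381 + 393))*75 = (-662 - 400) - 1151/12*75 = -1062 - 1151*1/12*75 = -1062 - 1151/12*75 = -1062 - 28775/4 = -33023/4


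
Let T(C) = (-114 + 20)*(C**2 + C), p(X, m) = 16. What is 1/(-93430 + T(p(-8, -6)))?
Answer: -1/118998 ≈ -8.4035e-6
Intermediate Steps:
T(C) = -94*C - 94*C**2 (T(C) = -94*(C + C**2) = -94*C - 94*C**2)
1/(-93430 + T(p(-8, -6))) = 1/(-93430 - 94*16*(1 + 16)) = 1/(-93430 - 94*16*17) = 1/(-93430 - 25568) = 1/(-118998) = -1/118998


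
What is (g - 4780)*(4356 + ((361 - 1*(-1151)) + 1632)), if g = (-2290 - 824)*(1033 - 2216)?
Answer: 27593115000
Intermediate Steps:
g = 3683862 (g = -3114*(-1183) = 3683862)
(g - 4780)*(4356 + ((361 - 1*(-1151)) + 1632)) = (3683862 - 4780)*(4356 + ((361 - 1*(-1151)) + 1632)) = 3679082*(4356 + ((361 + 1151) + 1632)) = 3679082*(4356 + (1512 + 1632)) = 3679082*(4356 + 3144) = 3679082*7500 = 27593115000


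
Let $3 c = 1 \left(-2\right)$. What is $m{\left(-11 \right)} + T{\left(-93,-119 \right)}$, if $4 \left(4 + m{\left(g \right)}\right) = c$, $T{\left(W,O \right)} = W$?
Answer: $- \frac{583}{6} \approx -97.167$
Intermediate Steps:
$c = - \frac{2}{3}$ ($c = \frac{1 \left(-2\right)}{3} = \frac{1}{3} \left(-2\right) = - \frac{2}{3} \approx -0.66667$)
$m{\left(g \right)} = - \frac{25}{6}$ ($m{\left(g \right)} = -4 + \frac{1}{4} \left(- \frac{2}{3}\right) = -4 - \frac{1}{6} = - \frac{25}{6}$)
$m{\left(-11 \right)} + T{\left(-93,-119 \right)} = - \frac{25}{6} - 93 = - \frac{583}{6}$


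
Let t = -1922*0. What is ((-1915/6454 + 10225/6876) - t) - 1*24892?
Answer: -552298491679/22188852 ≈ -24891.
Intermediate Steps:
t = 0
((-1915/6454 + 10225/6876) - t) - 1*24892 = ((-1915/6454 + 10225/6876) - 1*0) - 1*24892 = ((-1915*1/6454 + 10225*(1/6876)) + 0) - 24892 = ((-1915/6454 + 10225/6876) + 0) - 24892 = (26412305/22188852 + 0) - 24892 = 26412305/22188852 - 24892 = -552298491679/22188852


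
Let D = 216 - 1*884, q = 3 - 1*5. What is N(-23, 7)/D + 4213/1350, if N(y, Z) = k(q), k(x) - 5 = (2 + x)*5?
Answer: 1403767/450900 ≈ 3.1133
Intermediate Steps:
q = -2 (q = 3 - 5 = -2)
k(x) = 15 + 5*x (k(x) = 5 + (2 + x)*5 = 5 + (10 + 5*x) = 15 + 5*x)
N(y, Z) = 5 (N(y, Z) = 15 + 5*(-2) = 15 - 10 = 5)
D = -668 (D = 216 - 884 = -668)
N(-23, 7)/D + 4213/1350 = 5/(-668) + 4213/1350 = 5*(-1/668) + 4213*(1/1350) = -5/668 + 4213/1350 = 1403767/450900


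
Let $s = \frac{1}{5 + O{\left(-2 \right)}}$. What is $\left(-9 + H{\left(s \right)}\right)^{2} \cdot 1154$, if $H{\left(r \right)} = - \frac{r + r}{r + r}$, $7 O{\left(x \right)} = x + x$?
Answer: $115400$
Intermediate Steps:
$O{\left(x \right)} = \frac{2 x}{7}$ ($O{\left(x \right)} = \frac{x + x}{7} = \frac{2 x}{7}$)
$s = \frac{7}{31}$ ($s = \frac{1}{5 + \frac{2}{7} \left(-2\right)} = \frac{1}{5 - \frac{4}{7}} = \frac{1}{\frac{31}{7}} = \frac{7}{31} \approx 0.22581$)
$H{\left(r \right)} = -1$ ($H{\left(r \right)} = - \frac{2 r}{2 r} = - 2 r \frac{1}{2 r} = \left(-1\right) 1 = -1$)
$\left(-9 + H{\left(s \right)}\right)^{2} \cdot 1154 = \left(-9 - 1\right)^{2} \cdot 1154 = \left(-10\right)^{2} \cdot 1154 = 100 \cdot 1154 = 115400$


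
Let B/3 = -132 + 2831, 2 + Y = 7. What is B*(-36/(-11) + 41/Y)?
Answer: 5109207/55 ≈ 92895.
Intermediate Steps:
Y = 5 (Y = -2 + 7 = 5)
B = 8097 (B = 3*(-132 + 2831) = 3*2699 = 8097)
B*(-36/(-11) + 41/Y) = 8097*(-36/(-11) + 41/5) = 8097*(-36*(-1/11) + 41*(1/5)) = 8097*(36/11 + 41/5) = 8097*(631/55) = 5109207/55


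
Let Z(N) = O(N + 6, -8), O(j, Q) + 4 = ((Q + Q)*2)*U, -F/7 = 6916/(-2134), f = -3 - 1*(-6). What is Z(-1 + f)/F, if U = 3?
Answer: -53350/12103 ≈ -4.4080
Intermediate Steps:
f = 3 (f = -3 + 6 = 3)
F = 24206/1067 (F = -48412/(-2134) = -48412*(-1)/2134 = -7*(-3458/1067) = 24206/1067 ≈ 22.686)
O(j, Q) = -4 + 12*Q (O(j, Q) = -4 + ((Q + Q)*2)*3 = -4 + ((2*Q)*2)*3 = -4 + (4*Q)*3 = -4 + 12*Q)
Z(N) = -100 (Z(N) = -4 + 12*(-8) = -4 - 96 = -100)
Z(-1 + f)/F = -100/24206/1067 = -100*1067/24206 = -53350/12103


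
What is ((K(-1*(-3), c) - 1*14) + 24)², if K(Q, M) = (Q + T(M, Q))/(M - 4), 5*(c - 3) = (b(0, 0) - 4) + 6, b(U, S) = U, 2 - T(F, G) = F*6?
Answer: 11449/9 ≈ 1272.1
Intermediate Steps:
T(F, G) = 2 - 6*F (T(F, G) = 2 - F*6 = 2 - 6*F)
c = 17/5 (c = 3 + ((0 - 4) + 6)/5 = 3 + (-4 + 6)/5 = 3 + (⅕)*2 = 3 + ⅖ = 17/5 ≈ 3.4000)
K(Q, M) = (2 + Q - 6*M)/(-4 + M) (K(Q, M) = (Q + (2 - 6*M))/(M - 4) = (2 + Q - 6*M)/(-4 + M))
((K(-1*(-3), c) - 1*14) + 24)² = (((2 - 1*(-3) - 6*17/5)/(-4 + 17/5) - 1*14) + 24)² = (((2 + 3 - 102/5)/(-⅗) - 14) + 24)² = ((-5/3*(-77/5) - 14) + 24)² = ((77/3 - 14) + 24)² = (35/3 + 24)² = (107/3)² = 11449/9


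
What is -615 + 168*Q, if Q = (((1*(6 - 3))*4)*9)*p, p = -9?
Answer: -163911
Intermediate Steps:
Q = -972 (Q = (((1*(6 - 3))*4)*9)*(-9) = (((1*3)*4)*9)*(-9) = ((3*4)*9)*(-9) = (12*9)*(-9) = 108*(-9) = -972)
-615 + 168*Q = -615 + 168*(-972) = -615 - 163296 = -163911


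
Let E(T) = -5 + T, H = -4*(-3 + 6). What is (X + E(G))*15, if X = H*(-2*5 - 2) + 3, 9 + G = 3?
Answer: 2040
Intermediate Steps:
H = -12 (H = -4*3 = -12)
G = -6 (G = -9 + 3 = -6)
X = 147 (X = -12*(-2*5 - 2) + 3 = -12*(-10 - 2) + 3 = -12*(-12) + 3 = 144 + 3 = 147)
(X + E(G))*15 = (147 + (-5 - 6))*15 = (147 - 11)*15 = 136*15 = 2040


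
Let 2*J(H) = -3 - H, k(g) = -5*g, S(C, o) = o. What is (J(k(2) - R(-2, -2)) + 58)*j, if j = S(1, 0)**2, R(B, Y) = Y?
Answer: 0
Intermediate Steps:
j = 0 (j = 0**2 = 0)
J(H) = -3/2 - H/2 (J(H) = (-3 - H)/2 = -3/2 - H/2)
(J(k(2) - R(-2, -2)) + 58)*j = ((-3/2 - (-5*2 - 1*(-2))/2) + 58)*0 = ((-3/2 - (-10 + 2)/2) + 58)*0 = ((-3/2 - 1/2*(-8)) + 58)*0 = ((-3/2 + 4) + 58)*0 = (5/2 + 58)*0 = (121/2)*0 = 0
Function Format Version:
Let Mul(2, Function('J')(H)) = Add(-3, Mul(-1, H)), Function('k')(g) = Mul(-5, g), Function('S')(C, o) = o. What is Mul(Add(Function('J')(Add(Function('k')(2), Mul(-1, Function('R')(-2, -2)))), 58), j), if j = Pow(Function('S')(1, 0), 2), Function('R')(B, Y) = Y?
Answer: 0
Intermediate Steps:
j = 0 (j = Pow(0, 2) = 0)
Function('J')(H) = Add(Rational(-3, 2), Mul(Rational(-1, 2), H)) (Function('J')(H) = Mul(Rational(1, 2), Add(-3, Mul(-1, H))) = Add(Rational(-3, 2), Mul(Rational(-1, 2), H)))
Mul(Add(Function('J')(Add(Function('k')(2), Mul(-1, Function('R')(-2, -2)))), 58), j) = Mul(Add(Add(Rational(-3, 2), Mul(Rational(-1, 2), Add(Mul(-5, 2), Mul(-1, -2)))), 58), 0) = Mul(Add(Add(Rational(-3, 2), Mul(Rational(-1, 2), Add(-10, 2))), 58), 0) = Mul(Add(Add(Rational(-3, 2), Mul(Rational(-1, 2), -8)), 58), 0) = Mul(Add(Add(Rational(-3, 2), 4), 58), 0) = Mul(Add(Rational(5, 2), 58), 0) = Mul(Rational(121, 2), 0) = 0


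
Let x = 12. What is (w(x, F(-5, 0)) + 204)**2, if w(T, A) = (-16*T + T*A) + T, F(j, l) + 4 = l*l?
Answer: 576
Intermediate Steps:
F(j, l) = -4 + l**2 (F(j, l) = -4 + l*l = -4 + l**2)
w(T, A) = -15*T + A*T (w(T, A) = (-16*T + A*T) + T = -15*T + A*T)
(w(x, F(-5, 0)) + 204)**2 = (12*(-15 + (-4 + 0**2)) + 204)**2 = (12*(-15 + (-4 + 0)) + 204)**2 = (12*(-15 - 4) + 204)**2 = (12*(-19) + 204)**2 = (-228 + 204)**2 = (-24)**2 = 576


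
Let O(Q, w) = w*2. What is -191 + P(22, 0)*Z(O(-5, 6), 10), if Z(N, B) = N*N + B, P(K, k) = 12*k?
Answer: -191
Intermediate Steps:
O(Q, w) = 2*w
Z(N, B) = B + N² (Z(N, B) = N² + B = B + N²)
-191 + P(22, 0)*Z(O(-5, 6), 10) = -191 + (12*0)*(10 + (2*6)²) = -191 + 0*(10 + 12²) = -191 + 0*(10 + 144) = -191 + 0*154 = -191 + 0 = -191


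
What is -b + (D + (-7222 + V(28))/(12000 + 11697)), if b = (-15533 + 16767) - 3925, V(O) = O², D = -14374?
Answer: -92286163/7899 ≈ -11683.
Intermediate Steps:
b = -2691 (b = 1234 - 3925 = -2691)
-b + (D + (-7222 + V(28))/(12000 + 11697)) = -1*(-2691) + (-14374 + (-7222 + 28²)/(12000 + 11697)) = 2691 + (-14374 + (-7222 + 784)/23697) = 2691 + (-14374 - 6438*1/23697) = 2691 + (-14374 - 2146/7899) = 2691 - 113542372/7899 = -92286163/7899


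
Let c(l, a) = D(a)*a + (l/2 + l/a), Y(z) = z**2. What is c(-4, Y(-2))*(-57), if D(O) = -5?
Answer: 1311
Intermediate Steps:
c(l, a) = l/2 - 5*a + l/a (c(l, a) = -5*a + (l/2 + l/a) = l/2 - 5*a + l/a)
c(-4, Y(-2))*(-57) = ((1/2)*(-4) - 5*(-2)**2 - 4/((-2)**2))*(-57) = (-2 - 5*4 - 4/4)*(-57) = (-2 - 20 - 4*1/4)*(-57) = (-2 - 20 - 1)*(-57) = -23*(-57) = 1311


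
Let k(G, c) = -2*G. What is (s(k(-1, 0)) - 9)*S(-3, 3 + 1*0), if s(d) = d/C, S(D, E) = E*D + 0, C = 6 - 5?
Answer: 63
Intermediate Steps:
C = 1
S(D, E) = D*E (S(D, E) = D*E + 0 = D*E)
s(d) = d (s(d) = d/1 = d*1 = d)
(s(k(-1, 0)) - 9)*S(-3, 3 + 1*0) = (-2*(-1) - 9)*(-3*(3 + 1*0)) = (2 - 9)*(-3*(3 + 0)) = -(-21)*3 = -7*(-9) = 63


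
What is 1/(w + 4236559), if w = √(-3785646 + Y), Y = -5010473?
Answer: 4236559/17948440956600 - I*√8796119/17948440956600 ≈ 2.3604e-7 - 1.6524e-10*I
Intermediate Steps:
w = I*√8796119 (w = √(-3785646 - 5010473) = √(-8796119) = I*√8796119 ≈ 2965.8*I)
1/(w + 4236559) = 1/(I*√8796119 + 4236559) = 1/(4236559 + I*√8796119)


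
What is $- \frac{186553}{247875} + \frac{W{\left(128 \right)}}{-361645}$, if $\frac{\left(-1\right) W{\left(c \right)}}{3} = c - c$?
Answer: $- \frac{186553}{247875} \approx -0.75261$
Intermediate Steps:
$W{\left(c \right)} = 0$ ($W{\left(c \right)} = - 3 \left(c - c\right) = \left(-3\right) 0 = 0$)
$- \frac{186553}{247875} + \frac{W{\left(128 \right)}}{-361645} = - \frac{186553}{247875} + \frac{0}{-361645} = \left(-186553\right) \frac{1}{247875} + 0 \left(- \frac{1}{361645}\right) = - \frac{186553}{247875} + 0 = - \frac{186553}{247875}$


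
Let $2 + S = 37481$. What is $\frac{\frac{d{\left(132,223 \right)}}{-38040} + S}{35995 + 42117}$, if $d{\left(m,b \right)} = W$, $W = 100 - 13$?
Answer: $\frac{475233691}{990460160} \approx 0.47981$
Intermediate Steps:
$S = 37479$ ($S = -2 + 37481 = 37479$)
$W = 87$ ($W = 100 - 13 = 87$)
$d{\left(m,b \right)} = 87$
$\frac{\frac{d{\left(132,223 \right)}}{-38040} + S}{35995 + 42117} = \frac{\frac{87}{-38040} + 37479}{35995 + 42117} = \frac{87 \left(- \frac{1}{38040}\right) + 37479}{78112} = \left(- \frac{29}{12680} + 37479\right) \frac{1}{78112} = \frac{475233691}{12680} \cdot \frac{1}{78112} = \frac{475233691}{990460160}$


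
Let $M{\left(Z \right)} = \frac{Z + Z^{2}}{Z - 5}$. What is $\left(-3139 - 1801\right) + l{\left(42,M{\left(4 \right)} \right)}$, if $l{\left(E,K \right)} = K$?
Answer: $-4960$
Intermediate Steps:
$M{\left(Z \right)} = \frac{Z + Z^{2}}{-5 + Z}$
$\left(-3139 - 1801\right) + l{\left(42,M{\left(4 \right)} \right)} = \left(-3139 - 1801\right) + \frac{4 \left(1 + 4\right)}{-5 + 4} = -4940 + 4 \frac{1}{-1} \cdot 5 = -4940 + 4 \left(-1\right) 5 = -4940 - 20 = -4960$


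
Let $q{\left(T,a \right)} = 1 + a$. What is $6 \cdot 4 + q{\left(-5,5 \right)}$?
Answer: $30$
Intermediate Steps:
$6 \cdot 4 + q{\left(-5,5 \right)} = 6 \cdot 4 + \left(1 + 5\right) = 24 + 6 = 30$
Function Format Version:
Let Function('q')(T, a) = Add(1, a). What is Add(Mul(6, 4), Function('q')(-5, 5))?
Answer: 30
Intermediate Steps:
Add(Mul(6, 4), Function('q')(-5, 5)) = Add(Mul(6, 4), Add(1, 5)) = Add(24, 6) = 30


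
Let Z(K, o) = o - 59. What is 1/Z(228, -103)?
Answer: -1/162 ≈ -0.0061728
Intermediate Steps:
Z(K, o) = -59 + o
1/Z(228, -103) = 1/(-59 - 103) = 1/(-162) = -1/162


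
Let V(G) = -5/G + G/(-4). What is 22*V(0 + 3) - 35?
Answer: -529/6 ≈ -88.167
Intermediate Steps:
V(G) = -5/G - G/4 (V(G) = -5/G + G*(-¼) = -5/G - G/4)
22*V(0 + 3) - 35 = 22*(-5/(0 + 3) - (0 + 3)/4) - 35 = 22*(-5/3 - ¼*3) - 35 = 22*(-5*⅓ - ¾) - 35 = 22*(-5/3 - ¾) - 35 = 22*(-29/12) - 35 = -319/6 - 35 = -529/6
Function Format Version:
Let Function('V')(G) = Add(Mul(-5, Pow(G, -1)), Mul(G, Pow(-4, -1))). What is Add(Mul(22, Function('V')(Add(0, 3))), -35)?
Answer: Rational(-529, 6) ≈ -88.167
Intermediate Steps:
Function('V')(G) = Add(Mul(-5, Pow(G, -1)), Mul(Rational(-1, 4), G)) (Function('V')(G) = Add(Mul(-5, Pow(G, -1)), Mul(G, Rational(-1, 4))) = Add(Mul(-5, Pow(G, -1)), Mul(Rational(-1, 4), G)))
Add(Mul(22, Function('V')(Add(0, 3))), -35) = Add(Mul(22, Add(Mul(-5, Pow(Add(0, 3), -1)), Mul(Rational(-1, 4), Add(0, 3)))), -35) = Add(Mul(22, Add(Mul(-5, Pow(3, -1)), Mul(Rational(-1, 4), 3))), -35) = Add(Mul(22, Add(Mul(-5, Rational(1, 3)), Rational(-3, 4))), -35) = Add(Mul(22, Add(Rational(-5, 3), Rational(-3, 4))), -35) = Add(Mul(22, Rational(-29, 12)), -35) = Add(Rational(-319, 6), -35) = Rational(-529, 6)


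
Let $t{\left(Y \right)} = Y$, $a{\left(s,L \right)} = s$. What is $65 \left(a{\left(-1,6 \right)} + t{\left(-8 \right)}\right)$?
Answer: $-585$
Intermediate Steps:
$65 \left(a{\left(-1,6 \right)} + t{\left(-8 \right)}\right) = 65 \left(-1 - 8\right) = 65 \left(-9\right) = -585$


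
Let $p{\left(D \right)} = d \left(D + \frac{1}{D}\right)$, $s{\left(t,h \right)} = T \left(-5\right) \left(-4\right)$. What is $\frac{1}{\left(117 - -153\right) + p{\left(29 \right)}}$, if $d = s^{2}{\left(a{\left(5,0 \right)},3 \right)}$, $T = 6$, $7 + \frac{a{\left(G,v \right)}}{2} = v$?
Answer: $\frac{29}{12132630} \approx 2.3902 \cdot 10^{-6}$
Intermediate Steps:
$a{\left(G,v \right)} = -14 + 2 v$
$s{\left(t,h \right)} = 120$ ($s{\left(t,h \right)} = 6 \left(-5\right) \left(-4\right) = \left(-30\right) \left(-4\right) = 120$)
$d = 14400$ ($d = 120^{2} = 14400$)
$p{\left(D \right)} = 14400 D + \frac{14400}{D}$ ($p{\left(D \right)} = 14400 \left(D + \frac{1}{D}\right) = 14400 D + \frac{14400}{D}$)
$\frac{1}{\left(117 - -153\right) + p{\left(29 \right)}} = \frac{1}{\left(117 - -153\right) + \left(14400 \cdot 29 + \frac{14400}{29}\right)} = \frac{1}{\left(117 + 153\right) + \left(417600 + 14400 \cdot \frac{1}{29}\right)} = \frac{1}{270 + \left(417600 + \frac{14400}{29}\right)} = \frac{1}{270 + \frac{12124800}{29}} = \frac{1}{\frac{12132630}{29}} = \frac{29}{12132630}$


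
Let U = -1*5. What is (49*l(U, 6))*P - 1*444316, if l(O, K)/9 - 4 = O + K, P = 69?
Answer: -292171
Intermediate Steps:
U = -5
l(O, K) = 36 + 9*K + 9*O (l(O, K) = 36 + 9*(O + K) = 36 + 9*(K + O) = 36 + (9*K + 9*O) = 36 + 9*K + 9*O)
(49*l(U, 6))*P - 1*444316 = (49*(36 + 9*6 + 9*(-5)))*69 - 1*444316 = (49*(36 + 54 - 45))*69 - 444316 = (49*45)*69 - 444316 = 2205*69 - 444316 = 152145 - 444316 = -292171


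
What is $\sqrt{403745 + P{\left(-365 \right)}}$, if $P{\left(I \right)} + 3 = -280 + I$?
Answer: $\sqrt{403097} \approx 634.9$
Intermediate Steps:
$P{\left(I \right)} = -283 + I$ ($P{\left(I \right)} = -3 + \left(-280 + I\right) = -283 + I$)
$\sqrt{403745 + P{\left(-365 \right)}} = \sqrt{403745 - 648} = \sqrt{403097}$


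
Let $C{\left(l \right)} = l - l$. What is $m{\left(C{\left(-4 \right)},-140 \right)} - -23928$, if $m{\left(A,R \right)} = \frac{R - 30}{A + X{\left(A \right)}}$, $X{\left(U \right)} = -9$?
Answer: $\frac{215522}{9} \approx 23947.0$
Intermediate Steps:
$C{\left(l \right)} = 0$
$m{\left(A,R \right)} = \frac{-30 + R}{-9 + A}$ ($m{\left(A,R \right)} = \frac{R - 30}{A - 9} = \frac{-30 + R}{-9 + A}$)
$m{\left(C{\left(-4 \right)},-140 \right)} - -23928 = \frac{-30 - 140}{-9 + 0} - -23928 = \frac{1}{-9} \left(-170\right) + 23928 = \left(- \frac{1}{9}\right) \left(-170\right) + 23928 = \frac{170}{9} + 23928 = \frac{215522}{9}$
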